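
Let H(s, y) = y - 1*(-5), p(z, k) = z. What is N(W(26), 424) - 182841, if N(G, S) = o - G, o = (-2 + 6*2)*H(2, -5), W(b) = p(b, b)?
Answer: -182867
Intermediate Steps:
H(s, y) = 5 + y (H(s, y) = y + 5 = 5 + y)
W(b) = b
o = 0 (o = (-2 + 6*2)*(5 - 5) = (-2 + 12)*0 = 10*0 = 0)
N(G, S) = -G (N(G, S) = 0 - G = -G)
N(W(26), 424) - 182841 = -1*26 - 182841 = -26 - 182841 = -182867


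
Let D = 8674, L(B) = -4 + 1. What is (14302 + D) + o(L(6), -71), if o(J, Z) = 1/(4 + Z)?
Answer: 1539391/67 ≈ 22976.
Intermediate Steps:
L(B) = -3
(14302 + D) + o(L(6), -71) = (14302 + 8674) + 1/(4 - 71) = 22976 + 1/(-67) = 22976 - 1/67 = 1539391/67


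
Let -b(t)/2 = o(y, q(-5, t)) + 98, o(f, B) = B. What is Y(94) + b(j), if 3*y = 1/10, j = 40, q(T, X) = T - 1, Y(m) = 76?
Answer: -108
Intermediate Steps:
q(T, X) = -1 + T
y = 1/30 (y = (⅓)/10 = (⅓)*(⅒) = 1/30 ≈ 0.033333)
b(t) = -184 (b(t) = -2*((-1 - 5) + 98) = -2*(-6 + 98) = -2*92 = -184)
Y(94) + b(j) = 76 - 184 = -108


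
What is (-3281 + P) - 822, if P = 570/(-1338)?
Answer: -915064/223 ≈ -4103.4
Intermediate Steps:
P = -95/223 (P = 570*(-1/1338) = -95/223 ≈ -0.42601)
(-3281 + P) - 822 = (-3281 - 95/223) - 822 = -731758/223 - 822 = -915064/223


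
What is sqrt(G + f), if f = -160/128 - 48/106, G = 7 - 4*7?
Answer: I*sqrt(255089)/106 ≈ 4.7647*I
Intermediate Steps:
G = -21 (G = 7 - 28 = -21)
f = -361/212 (f = -160*1/128 - 48*1/106 = -5/4 - 24/53 = -361/212 ≈ -1.7028)
sqrt(G + f) = sqrt(-21 - 361/212) = sqrt(-4813/212) = I*sqrt(255089)/106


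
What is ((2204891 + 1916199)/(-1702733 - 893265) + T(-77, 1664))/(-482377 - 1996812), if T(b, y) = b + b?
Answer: 201952391/3217984842811 ≈ 6.2757e-5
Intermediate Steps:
T(b, y) = 2*b
((2204891 + 1916199)/(-1702733 - 893265) + T(-77, 1664))/(-482377 - 1996812) = ((2204891 + 1916199)/(-1702733 - 893265) + 2*(-77))/(-482377 - 1996812) = (4121090/(-2595998) - 154)/(-2479189) = (4121090*(-1/2595998) - 154)*(-1/2479189) = (-2060545/1297999 - 154)*(-1/2479189) = -201952391/1297999*(-1/2479189) = 201952391/3217984842811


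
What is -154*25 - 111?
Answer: -3961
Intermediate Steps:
-154*25 - 111 = -3850 - 111 = -3961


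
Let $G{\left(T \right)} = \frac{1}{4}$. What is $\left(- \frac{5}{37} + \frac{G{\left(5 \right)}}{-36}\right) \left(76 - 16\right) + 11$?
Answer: $\frac{1099}{444} \approx 2.4752$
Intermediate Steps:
$G{\left(T \right)} = \frac{1}{4}$
$\left(- \frac{5}{37} + \frac{G{\left(5 \right)}}{-36}\right) \left(76 - 16\right) + 11 = \left(- \frac{5}{37} + \frac{1}{4 \left(-36\right)}\right) \left(76 - 16\right) + 11 = \left(\left(-5\right) \frac{1}{37} + \frac{1}{4} \left(- \frac{1}{36}\right)\right) 60 + 11 = \left(- \frac{5}{37} - \frac{1}{144}\right) 60 + 11 = \left(- \frac{757}{5328}\right) 60 + 11 = - \frac{3785}{444} + 11 = \frac{1099}{444}$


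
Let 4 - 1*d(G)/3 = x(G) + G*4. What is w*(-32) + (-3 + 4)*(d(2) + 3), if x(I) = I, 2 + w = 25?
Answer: -751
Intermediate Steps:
w = 23 (w = -2 + 25 = 23)
d(G) = 12 - 15*G (d(G) = 12 - 3*(G + G*4) = 12 - 3*(G + 4*G) = 12 - 15*G)
w*(-32) + (-3 + 4)*(d(2) + 3) = 23*(-32) + (-3 + 4)*((12 - 15*2) + 3) = -736 + 1*((12 - 30) + 3) = -736 + 1*(-18 + 3) = -736 + 1*(-15) = -736 - 15 = -751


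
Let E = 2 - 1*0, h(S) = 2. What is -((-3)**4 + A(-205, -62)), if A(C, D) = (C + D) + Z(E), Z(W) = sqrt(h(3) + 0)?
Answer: 186 - sqrt(2) ≈ 184.59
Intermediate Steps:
E = 2 (E = 2 + 0 = 2)
Z(W) = sqrt(2) (Z(W) = sqrt(2 + 0) = sqrt(2))
A(C, D) = C + D + sqrt(2) (A(C, D) = (C + D) + sqrt(2) = C + D + sqrt(2))
-((-3)**4 + A(-205, -62)) = -((-3)**4 + (-205 - 62 + sqrt(2))) = -(81 + (-267 + sqrt(2))) = -(-186 + sqrt(2)) = 186 - sqrt(2)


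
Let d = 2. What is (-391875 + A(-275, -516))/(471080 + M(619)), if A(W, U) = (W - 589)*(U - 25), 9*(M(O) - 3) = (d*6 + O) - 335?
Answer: 679941/4240043 ≈ 0.16036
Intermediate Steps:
M(O) = -296/9 + O/9 (M(O) = 3 + ((2*6 + O) - 335)/9 = 3 + ((12 + O) - 335)/9 = 3 + (-323 + O)/9 = 3 + (-323/9 + O/9) = -296/9 + O/9)
A(W, U) = (-589 + W)*(-25 + U)
(-391875 + A(-275, -516))/(471080 + M(619)) = (-391875 + (14725 - 589*(-516) - 25*(-275) - 516*(-275)))/(471080 + (-296/9 + (⅑)*619)) = (-391875 + (14725 + 303924 + 6875 + 141900))/(471080 + (-296/9 + 619/9)) = (-391875 + 467424)/(471080 + 323/9) = 75549/(4240043/9) = 75549*(9/4240043) = 679941/4240043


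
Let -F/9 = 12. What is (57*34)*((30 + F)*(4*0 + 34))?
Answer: -5139576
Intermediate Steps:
F = -108 (F = -9*12 = -108)
(57*34)*((30 + F)*(4*0 + 34)) = (57*34)*((30 - 108)*(4*0 + 34)) = 1938*(-78*(0 + 34)) = 1938*(-78*34) = 1938*(-2652) = -5139576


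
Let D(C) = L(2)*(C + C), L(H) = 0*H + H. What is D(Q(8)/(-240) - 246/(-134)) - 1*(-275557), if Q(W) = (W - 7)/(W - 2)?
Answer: 6646611893/24120 ≈ 2.7556e+5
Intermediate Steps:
Q(W) = (-7 + W)/(-2 + W)
L(H) = H (L(H) = 0 + H = H)
D(C) = 4*C (D(C) = 2*(C + C) = 2*(2*C) = 4*C)
D(Q(8)/(-240) - 246/(-134)) - 1*(-275557) = 4*(((-7 + 8)/(-2 + 8))/(-240) - 246/(-134)) - 1*(-275557) = 4*((1/6)*(-1/240) - 246*(-1/134)) + 275557 = 4*(((⅙)*1)*(-1/240) + 123/67) + 275557 = 4*((⅙)*(-1/240) + 123/67) + 275557 = 4*(-1/1440 + 123/67) + 275557 = 4*(177053/96480) + 275557 = 177053/24120 + 275557 = 6646611893/24120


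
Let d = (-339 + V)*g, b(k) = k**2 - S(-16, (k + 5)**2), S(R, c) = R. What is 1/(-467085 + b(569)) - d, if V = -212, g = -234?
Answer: -18477273673/143308 ≈ -1.2893e+5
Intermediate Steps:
b(k) = 16 + k**2 (b(k) = k**2 - 1*(-16) = k**2 + 16 = 16 + k**2)
d = 128934 (d = (-339 - 212)*(-234) = -551*(-234) = 128934)
1/(-467085 + b(569)) - d = 1/(-467085 + (16 + 569**2)) - 1*128934 = 1/(-467085 + (16 + 323761)) - 128934 = 1/(-467085 + 323777) - 128934 = 1/(-143308) - 128934 = -1/143308 - 128934 = -18477273673/143308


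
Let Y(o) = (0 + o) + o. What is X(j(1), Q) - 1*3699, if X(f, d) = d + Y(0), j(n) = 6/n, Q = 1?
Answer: -3698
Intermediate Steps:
Y(o) = 2*o (Y(o) = o + o = 2*o)
X(f, d) = d (X(f, d) = d + 2*0 = d + 0 = d)
X(j(1), Q) - 1*3699 = 1 - 1*3699 = 1 - 3699 = -3698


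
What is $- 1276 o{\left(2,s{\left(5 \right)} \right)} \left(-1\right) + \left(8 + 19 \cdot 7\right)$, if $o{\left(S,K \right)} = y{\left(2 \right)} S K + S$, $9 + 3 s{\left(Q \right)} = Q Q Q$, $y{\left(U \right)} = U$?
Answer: $\frac{600143}{3} \approx 2.0005 \cdot 10^{5}$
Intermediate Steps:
$s{\left(Q \right)} = -3 + \frac{Q^{3}}{3}$ ($s{\left(Q \right)} = -3 + \frac{Q Q Q}{3} = -3 + \frac{Q^{2} Q}{3} = -3 + \frac{Q^{3}}{3}$)
$o{\left(S,K \right)} = S + 2 K S$ ($o{\left(S,K \right)} = 2 S K + S = 2 K S + S = S + 2 K S$)
$- 1276 o{\left(2,s{\left(5 \right)} \right)} \left(-1\right) + \left(8 + 19 \cdot 7\right) = - 1276 \cdot 2 \left(1 + 2 \left(-3 + \frac{5^{3}}{3}\right)\right) \left(-1\right) + \left(8 + 19 \cdot 7\right) = - 1276 \cdot 2 \left(1 + 2 \left(-3 + \frac{1}{3} \cdot 125\right)\right) \left(-1\right) + \left(8 + 133\right) = - 1276 \cdot 2 \left(1 + 2 \left(-3 + \frac{125}{3}\right)\right) \left(-1\right) + 141 = - 1276 \cdot 2 \left(1 + 2 \cdot \frac{116}{3}\right) \left(-1\right) + 141 = - 1276 \cdot 2 \left(1 + \frac{232}{3}\right) \left(-1\right) + 141 = - 1276 \cdot 2 \cdot \frac{235}{3} \left(-1\right) + 141 = - 1276 \cdot \frac{470}{3} \left(-1\right) + 141 = \left(-1276\right) \left(- \frac{470}{3}\right) + 141 = \frac{599720}{3} + 141 = \frac{600143}{3}$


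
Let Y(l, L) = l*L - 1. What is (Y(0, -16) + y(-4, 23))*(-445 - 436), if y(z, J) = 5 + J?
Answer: -23787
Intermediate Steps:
Y(l, L) = -1 + L*l (Y(l, L) = L*l - 1 = -1 + L*l)
(Y(0, -16) + y(-4, 23))*(-445 - 436) = ((-1 - 16*0) + (5 + 23))*(-445 - 436) = ((-1 + 0) + 28)*(-881) = (-1 + 28)*(-881) = 27*(-881) = -23787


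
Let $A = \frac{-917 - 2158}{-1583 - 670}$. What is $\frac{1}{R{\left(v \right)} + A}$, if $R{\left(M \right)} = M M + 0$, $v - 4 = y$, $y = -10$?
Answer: $\frac{751}{28061} \approx 0.026763$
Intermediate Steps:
$A = \frac{1025}{751}$ ($A = - \frac{3075}{-2253} = \left(-3075\right) \left(- \frac{1}{2253}\right) = \frac{1025}{751} \approx 1.3648$)
$v = -6$ ($v = 4 - 10 = -6$)
$R{\left(M \right)} = M^{2}$ ($R{\left(M \right)} = M^{2} + 0 = M^{2}$)
$\frac{1}{R{\left(v \right)} + A} = \frac{1}{\left(-6\right)^{2} + \frac{1025}{751}} = \frac{1}{36 + \frac{1025}{751}} = \frac{1}{\frac{28061}{751}} = \frac{751}{28061}$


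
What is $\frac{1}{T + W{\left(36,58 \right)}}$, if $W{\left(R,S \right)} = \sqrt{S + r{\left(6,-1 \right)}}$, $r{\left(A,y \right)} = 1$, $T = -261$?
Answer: $- \frac{261}{68062} - \frac{\sqrt{59}}{68062} \approx -0.0039476$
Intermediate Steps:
$W{\left(R,S \right)} = \sqrt{1 + S}$ ($W{\left(R,S \right)} = \sqrt{S + 1} = \sqrt{1 + S}$)
$\frac{1}{T + W{\left(36,58 \right)}} = \frac{1}{-261 + \sqrt{1 + 58}} = \frac{1}{-261 + \sqrt{59}}$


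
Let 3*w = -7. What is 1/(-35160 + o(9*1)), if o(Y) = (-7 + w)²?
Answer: -9/315656 ≈ -2.8512e-5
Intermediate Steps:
w = -7/3 (w = (⅓)*(-7) = -7/3 ≈ -2.3333)
o(Y) = 784/9 (o(Y) = (-7 - 7/3)² = (-28/3)² = 784/9)
1/(-35160 + o(9*1)) = 1/(-35160 + 784/9) = 1/(-315656/9) = -9/315656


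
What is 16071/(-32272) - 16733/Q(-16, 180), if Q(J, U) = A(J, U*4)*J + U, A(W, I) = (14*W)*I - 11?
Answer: -10504155683/20822184848 ≈ -0.50447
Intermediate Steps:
A(W, I) = -11 + 14*I*W (A(W, I) = 14*I*W - 11 = -11 + 14*I*W)
Q(J, U) = U + J*(-11 + 56*J*U) (Q(J, U) = (-11 + 14*(U*4)*J)*J + U = (-11 + 14*(4*U)*J)*J + U = (-11 + 56*J*U)*J + U = J*(-11 + 56*J*U) + U = U + J*(-11 + 56*J*U))
16071/(-32272) - 16733/Q(-16, 180) = 16071/(-32272) - 16733/(180 - 16*(-11 + 56*(-16)*180)) = 16071*(-1/32272) - 16733/(180 - 16*(-11 - 161280)) = -16071/32272 - 16733/(180 - 16*(-161291)) = -16071/32272 - 16733/(180 + 2580656) = -16071/32272 - 16733/2580836 = -10504155683/20822184848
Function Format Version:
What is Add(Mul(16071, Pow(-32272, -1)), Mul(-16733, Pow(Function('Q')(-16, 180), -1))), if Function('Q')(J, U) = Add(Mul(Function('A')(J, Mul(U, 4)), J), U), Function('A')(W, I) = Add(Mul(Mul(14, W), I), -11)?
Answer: Rational(-10504155683, 20822184848) ≈ -0.50447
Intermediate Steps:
Function('A')(W, I) = Add(-11, Mul(14, I, W)) (Function('A')(W, I) = Add(Mul(14, I, W), -11) = Add(-11, Mul(14, I, W)))
Function('Q')(J, U) = Add(U, Mul(J, Add(-11, Mul(56, J, U)))) (Function('Q')(J, U) = Add(Mul(Add(-11, Mul(14, Mul(U, 4), J)), J), U) = Add(Mul(Add(-11, Mul(14, Mul(4, U), J)), J), U) = Add(Mul(Add(-11, Mul(56, J, U)), J), U) = Add(Mul(J, Add(-11, Mul(56, J, U))), U) = Add(U, Mul(J, Add(-11, Mul(56, J, U)))))
Add(Mul(16071, Pow(-32272, -1)), Mul(-16733, Pow(Function('Q')(-16, 180), -1))) = Add(Mul(16071, Pow(-32272, -1)), Mul(-16733, Pow(Add(180, Mul(-16, Add(-11, Mul(56, -16, 180)))), -1))) = Add(Mul(16071, Rational(-1, 32272)), Mul(-16733, Pow(Add(180, Mul(-16, Add(-11, -161280))), -1))) = Add(Rational(-16071, 32272), Mul(-16733, Pow(Add(180, Mul(-16, -161291)), -1))) = Add(Rational(-16071, 32272), Mul(-16733, Pow(Add(180, 2580656), -1))) = Add(Rational(-16071, 32272), Mul(-16733, Pow(2580836, -1))) = Add(Rational(-16071, 32272), Mul(-16733, Rational(1, 2580836))) = Add(Rational(-16071, 32272), Rational(-16733, 2580836)) = Rational(-10504155683, 20822184848)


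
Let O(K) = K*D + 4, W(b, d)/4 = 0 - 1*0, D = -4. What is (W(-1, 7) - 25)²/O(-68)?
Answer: 625/276 ≈ 2.2645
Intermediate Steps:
W(b, d) = 0 (W(b, d) = 4*(0 - 1*0) = 4*(0 + 0) = 4*0 = 0)
O(K) = 4 - 4*K (O(K) = K*(-4) + 4 = -4*K + 4 = 4 - 4*K)
(W(-1, 7) - 25)²/O(-68) = (0 - 25)²/(4 - 4*(-68)) = (-25)²/(4 + 272) = 625/276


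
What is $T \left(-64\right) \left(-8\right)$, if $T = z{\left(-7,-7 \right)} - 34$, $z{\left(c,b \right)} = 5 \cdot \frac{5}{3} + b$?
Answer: $- \frac{50176}{3} \approx -16725.0$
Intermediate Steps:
$z{\left(c,b \right)} = \frac{25}{3} + b$ ($z{\left(c,b \right)} = 5 \cdot 5 \cdot \frac{1}{3} + b = 5 \cdot \frac{5}{3} + b = \frac{25}{3} + b$)
$T = - \frac{98}{3}$ ($T = \left(\frac{25}{3} - 7\right) - 34 = \frac{4}{3} - 34 = - \frac{98}{3} \approx -32.667$)
$T \left(-64\right) \left(-8\right) = \left(- \frac{98}{3}\right) \left(-64\right) \left(-8\right) = \frac{6272}{3} \left(-8\right) = - \frac{50176}{3}$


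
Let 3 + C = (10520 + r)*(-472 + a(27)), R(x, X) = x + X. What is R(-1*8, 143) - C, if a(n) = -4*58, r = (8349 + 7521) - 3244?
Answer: 16294922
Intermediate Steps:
r = 12626 (r = 15870 - 3244 = 12626)
a(n) = -232
R(x, X) = X + x
C = -16294787 (C = -3 + (10520 + 12626)*(-472 - 232) = -3 + 23146*(-704) = -3 - 16294784 = -16294787)
R(-1*8, 143) - C = (143 - 1*8) - 1*(-16294787) = (143 - 8) + 16294787 = 135 + 16294787 = 16294922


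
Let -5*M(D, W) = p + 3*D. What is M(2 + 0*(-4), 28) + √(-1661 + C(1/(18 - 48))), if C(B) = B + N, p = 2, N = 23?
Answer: -8/5 + I*√1474230/30 ≈ -1.6 + 40.473*I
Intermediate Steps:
M(D, W) = -⅖ - 3*D/5 (M(D, W) = -(2 + 3*D)/5 = -⅖ - 3*D/5)
C(B) = 23 + B (C(B) = B + 23 = 23 + B)
M(2 + 0*(-4), 28) + √(-1661 + C(1/(18 - 48))) = (-⅖ - 3*(2 + 0*(-4))/5) + √(-1661 + (23 + 1/(18 - 48))) = (-⅖ - 3*(2 + 0)/5) + √(-1661 + (23 + 1/(-30))) = (-⅖ - ⅗*2) + √(-1661 + (23 - 1/30)) = (-⅖ - 6/5) + √(-1661 + 689/30) = -8/5 + √(-49141/30) = -8/5 + I*√1474230/30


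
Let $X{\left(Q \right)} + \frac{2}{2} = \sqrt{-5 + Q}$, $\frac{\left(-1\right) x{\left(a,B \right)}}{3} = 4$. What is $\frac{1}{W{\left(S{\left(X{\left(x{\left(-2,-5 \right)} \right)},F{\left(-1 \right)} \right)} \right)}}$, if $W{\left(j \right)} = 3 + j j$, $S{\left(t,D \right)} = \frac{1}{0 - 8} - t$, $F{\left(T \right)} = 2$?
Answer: $\frac{64 i}{7 \left(- 121 i + 16 \sqrt{17}\right)} \approx -0.058247 + 0.031757 i$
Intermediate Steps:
$x{\left(a,B \right)} = -12$ ($x{\left(a,B \right)} = \left(-3\right) 4 = -12$)
$X{\left(Q \right)} = -1 + \sqrt{-5 + Q}$
$S{\left(t,D \right)} = - \frac{1}{8} - t$ ($S{\left(t,D \right)} = \frac{1}{-8} - t = - \frac{1}{8} - t$)
$W{\left(j \right)} = 3 + j^{2}$
$\frac{1}{W{\left(S{\left(X{\left(x{\left(-2,-5 \right)} \right)},F{\left(-1 \right)} \right)} \right)}} = \frac{1}{3 + \left(- \frac{1}{8} - \left(-1 + \sqrt{-5 - 12}\right)\right)^{2}} = \frac{1}{3 + \left(- \frac{1}{8} - \left(-1 + \sqrt{-17}\right)\right)^{2}} = \frac{1}{3 + \left(- \frac{1}{8} - \left(-1 + i \sqrt{17}\right)\right)^{2}} = \frac{1}{3 + \left(- \frac{1}{8} + \left(1 - i \sqrt{17}\right)\right)^{2}} = \frac{1}{3 + \left(\frac{7}{8} - i \sqrt{17}\right)^{2}}$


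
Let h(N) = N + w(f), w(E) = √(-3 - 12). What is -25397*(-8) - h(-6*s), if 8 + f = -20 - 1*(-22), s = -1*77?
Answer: 202714 - I*√15 ≈ 2.0271e+5 - 3.873*I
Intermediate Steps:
s = -77
f = -6 (f = -8 + (-20 - 1*(-22)) = -8 + (-20 + 22) = -8 + 2 = -6)
w(E) = I*√15 (w(E) = √(-15) = I*√15)
h(N) = N + I*√15
-25397*(-8) - h(-6*s) = -25397*(-8) - (-6*(-77) + I*√15) = 203176 - (462 + I*√15) = 203176 + (-462 - I*√15) = 202714 - I*√15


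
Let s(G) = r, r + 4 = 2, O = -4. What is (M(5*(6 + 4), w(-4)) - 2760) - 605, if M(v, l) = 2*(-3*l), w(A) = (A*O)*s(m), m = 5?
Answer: -3173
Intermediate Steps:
r = -2 (r = -4 + 2 = -2)
s(G) = -2
w(A) = 8*A (w(A) = (A*(-4))*(-2) = -4*A*(-2) = 8*A)
M(v, l) = -6*l
(M(5*(6 + 4), w(-4)) - 2760) - 605 = (-48*(-4) - 2760) - 605 = (-6*(-32) - 2760) - 605 = (192 - 2760) - 605 = -2568 - 605 = -3173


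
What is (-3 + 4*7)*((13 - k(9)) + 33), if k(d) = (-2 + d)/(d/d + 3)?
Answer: 4425/4 ≈ 1106.3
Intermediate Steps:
k(d) = -½ + d/4 (k(d) = (-2 + d)/(1 + 3) = (-2 + d)/4 = (-2 + d)*(¼) = -½ + d/4)
(-3 + 4*7)*((13 - k(9)) + 33) = (-3 + 4*7)*((13 - (-½ + (¼)*9)) + 33) = (-3 + 28)*((13 - (-½ + 9/4)) + 33) = 25*((13 - 1*7/4) + 33) = 25*((13 - 7/4) + 33) = 25*(45/4 + 33) = 25*(177/4) = 4425/4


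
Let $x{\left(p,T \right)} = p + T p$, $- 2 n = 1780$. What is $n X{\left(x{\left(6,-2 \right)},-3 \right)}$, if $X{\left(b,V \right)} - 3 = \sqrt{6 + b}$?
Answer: $-2670$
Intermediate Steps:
$n = -890$ ($n = \left(- \frac{1}{2}\right) 1780 = -890$)
$X{\left(b,V \right)} = 3 + \sqrt{6 + b}$
$n X{\left(x{\left(6,-2 \right)},-3 \right)} = - 890 \left(3 + \sqrt{6 + 6 \left(1 - 2\right)}\right) = - 890 \left(3 + \sqrt{6 + 6 \left(-1\right)}\right) = - 890 \left(3 + \sqrt{6 - 6}\right) = - 890 \left(3 + \sqrt{0}\right) = - 890 \left(3 + 0\right) = \left(-890\right) 3 = -2670$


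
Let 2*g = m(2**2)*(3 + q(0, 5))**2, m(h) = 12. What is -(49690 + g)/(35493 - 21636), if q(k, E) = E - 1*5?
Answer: -49744/13857 ≈ -3.5898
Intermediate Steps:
q(k, E) = -5 + E (q(k, E) = E - 5 = -5 + E)
g = 54 (g = (12*(3 + (-5 + 5))**2)/2 = (12*(3 + 0)**2)/2 = (12*3**2)/2 = (12*9)/2 = (1/2)*108 = 54)
-(49690 + g)/(35493 - 21636) = -(49690 + 54)/(35493 - 21636) = -49744/13857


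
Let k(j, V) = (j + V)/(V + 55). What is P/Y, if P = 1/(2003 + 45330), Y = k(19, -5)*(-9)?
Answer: -25/2981979 ≈ -8.3837e-6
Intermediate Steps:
k(j, V) = (V + j)/(55 + V)
Y = -63/25 (Y = ((-5 + 19)/(55 - 5))*(-9) = (14/50)*(-9) = ((1/50)*14)*(-9) = (7/25)*(-9) = -63/25 ≈ -2.5200)
P = 1/47333 ≈ 2.1127e-5
P/Y = 1/(47333*(-63/25)) = (1/47333)*(-25/63) = -25/2981979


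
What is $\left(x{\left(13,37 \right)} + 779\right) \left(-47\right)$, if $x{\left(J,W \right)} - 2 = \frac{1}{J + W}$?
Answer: $- \frac{1835397}{50} \approx -36708.0$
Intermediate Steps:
$x{\left(J,W \right)} = 2 + \frac{1}{J + W}$
$\left(x{\left(13,37 \right)} + 779\right) \left(-47\right) = \left(\frac{1 + 2 \cdot 13 + 2 \cdot 37}{13 + 37} + 779\right) \left(-47\right) = \left(\frac{1 + 26 + 74}{50} + 779\right) \left(-47\right) = \left(\frac{1}{50} \cdot 101 + 779\right) \left(-47\right) = \left(\frac{101}{50} + 779\right) \left(-47\right) = \frac{39051}{50} \left(-47\right) = - \frac{1835397}{50}$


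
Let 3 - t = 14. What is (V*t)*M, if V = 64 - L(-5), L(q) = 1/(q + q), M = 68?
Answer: -239734/5 ≈ -47947.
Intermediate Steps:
t = -11 (t = 3 - 1*14 = 3 - 14 = -11)
L(q) = 1/(2*q)
V = 641/10 (V = 64 - 1/(2*(-5)) = 64 - (-1)/(2*5) = 64 - 1*(-⅒) = 64 + ⅒ = 641/10 ≈ 64.100)
(V*t)*M = ((641/10)*(-11))*68 = -7051/10*68 = -239734/5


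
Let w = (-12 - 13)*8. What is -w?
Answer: 200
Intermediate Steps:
w = -200 (w = -25*8 = -200)
-w = -1*(-200) = 200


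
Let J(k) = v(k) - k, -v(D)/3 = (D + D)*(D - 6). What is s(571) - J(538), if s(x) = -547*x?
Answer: 1405497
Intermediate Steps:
v(D) = -6*D*(-6 + D) (v(D) = -3*(D + D)*(D - 6) = -3*2*D*(-6 + D) = -6*D*(-6 + D))
J(k) = -k + 6*k*(6 - k) (J(k) = 6*k*(6 - k) - k = -k + 6*k*(6 - k))
s(571) - J(538) = -547*571 - 538*(35 - 6*538) = -312337 - 538*(35 - 3228) = -312337 - 538*(-3193) = -312337 - 1*(-1717834) = -312337 + 1717834 = 1405497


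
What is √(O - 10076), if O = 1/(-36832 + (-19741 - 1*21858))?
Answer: I*√61981725742267/78431 ≈ 100.38*I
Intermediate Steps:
O = -1/78431 (O = 1/(-36832 + (-19741 - 21858)) = 1/(-36832 - 41599) = 1/(-78431) = -1/78431 ≈ -1.2750e-5)
√(O - 10076) = √(-1/78431 - 10076) = √(-790270757/78431) = I*√61981725742267/78431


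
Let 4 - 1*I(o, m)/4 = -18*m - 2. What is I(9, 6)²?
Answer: 207936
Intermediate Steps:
I(o, m) = 24 + 72*m (I(o, m) = 16 - 4*(-18*m - 2) = 16 - 4*(-2 - 18*m) = 16 + (8 + 72*m) = 24 + 72*m)
I(9, 6)² = (24 + 72*6)² = (24 + 432)² = 456² = 207936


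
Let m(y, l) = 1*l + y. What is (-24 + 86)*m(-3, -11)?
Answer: -868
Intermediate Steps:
m(y, l) = l + y
(-24 + 86)*m(-3, -11) = (-24 + 86)*(-11 - 3) = 62*(-14) = -868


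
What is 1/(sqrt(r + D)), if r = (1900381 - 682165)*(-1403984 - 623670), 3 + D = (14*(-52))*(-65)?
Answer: -I*sqrt(2470120497947)/2470120497947 ≈ -6.3627e-7*I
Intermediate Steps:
D = 47317 (D = -3 + (14*(-52))*(-65) = -3 - 728*(-65) = -3 + 47320 = 47317)
r = -2470120545264 (r = 1218216*(-2027654) = -2470120545264)
1/(sqrt(r + D)) = 1/(sqrt(-2470120545264 + 47317)) = 1/(sqrt(-2470120497947)) = 1/(I*sqrt(2470120497947)) = -I*sqrt(2470120497947)/2470120497947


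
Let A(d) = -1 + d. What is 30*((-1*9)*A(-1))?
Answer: 540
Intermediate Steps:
30*((-1*9)*A(-1)) = 30*((-1*9)*(-1 - 1)) = 30*(-9*(-2)) = 30*18 = 540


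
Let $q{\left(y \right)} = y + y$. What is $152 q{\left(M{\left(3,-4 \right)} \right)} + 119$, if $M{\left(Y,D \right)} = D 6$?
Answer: $-7177$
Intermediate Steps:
$M{\left(Y,D \right)} = 6 D$
$q{\left(y \right)} = 2 y$
$152 q{\left(M{\left(3,-4 \right)} \right)} + 119 = 152 \cdot 2 \cdot 6 \left(-4\right) + 119 = 152 \cdot 2 \left(-24\right) + 119 = 152 \left(-48\right) + 119 = -7296 + 119 = -7177$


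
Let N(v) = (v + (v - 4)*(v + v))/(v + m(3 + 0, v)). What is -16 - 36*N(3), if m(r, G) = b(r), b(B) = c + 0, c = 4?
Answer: -4/7 ≈ -0.57143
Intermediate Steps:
b(B) = 4 (b(B) = 4 + 0 = 4)
m(r, G) = 4
N(v) = (v + 2*v*(-4 + v))/(4 + v) (N(v) = (v + (v - 4)*(v + v))/(v + 4) = (v + (-4 + v)*(2*v))/(4 + v) = (v + 2*v*(-4 + v))/(4 + v))
-16 - 36*N(3) = -16 - 108*(-7 + 2*3)/(4 + 3) = -16 - 108*(-7 + 6)/7 = -16 - 108*(-1)/7 = -16 - 36*(-3/7) = -16 + 108/7 = -4/7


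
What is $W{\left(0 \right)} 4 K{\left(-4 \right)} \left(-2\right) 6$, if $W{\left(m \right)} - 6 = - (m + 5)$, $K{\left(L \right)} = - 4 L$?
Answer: $-768$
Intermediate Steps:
$W{\left(m \right)} = 1 - m$ ($W{\left(m \right)} = 6 - \left(m + 5\right) = 6 - \left(5 + m\right) = 1 - m$)
$W{\left(0 \right)} 4 K{\left(-4 \right)} \left(-2\right) 6 = \left(1 - 0\right) 4 \left(\left(-4\right) \left(-4\right)\right) \left(-2\right) 6 = \left(1 + 0\right) 4 \cdot 16 \left(-2\right) 6 = 1 \cdot 64 \left(-2\right) 6 = 1 \left(-128\right) 6 = \left(-128\right) 6 = -768$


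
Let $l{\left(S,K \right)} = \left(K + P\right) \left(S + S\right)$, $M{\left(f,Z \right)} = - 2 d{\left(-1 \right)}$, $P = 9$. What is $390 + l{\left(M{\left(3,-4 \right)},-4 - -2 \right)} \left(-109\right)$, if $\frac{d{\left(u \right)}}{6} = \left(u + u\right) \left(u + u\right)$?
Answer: $73638$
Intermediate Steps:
$d{\left(u \right)} = 24 u^{2}$ ($d{\left(u \right)} = 6 \left(u + u\right) \left(u + u\right) = 6 \cdot 2 u 2 u = 6 \cdot 4 u^{2} = 24 u^{2}$)
$M{\left(f,Z \right)} = -48$ ($M{\left(f,Z \right)} = - 2 \cdot 24 \left(-1\right)^{2} = - 2 \cdot 24 \cdot 1 = \left(-2\right) 24 = -48$)
$l{\left(S,K \right)} = 2 S \left(9 + K\right)$ ($l{\left(S,K \right)} = \left(K + 9\right) \left(S + S\right) = \left(9 + K\right) 2 S = 2 S \left(9 + K\right)$)
$390 + l{\left(M{\left(3,-4 \right)},-4 - -2 \right)} \left(-109\right) = 390 + 2 \left(-48\right) \left(9 - 2\right) \left(-109\right) = 390 + 2 \left(-48\right) 7 \left(-109\right) = 390 - -73248 = 390 + 73248 = 73638$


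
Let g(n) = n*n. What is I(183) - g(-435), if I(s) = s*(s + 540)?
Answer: -56916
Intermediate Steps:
g(n) = n**2
I(s) = s*(540 + s)
I(183) - g(-435) = 183*(540 + 183) - 1*(-435)**2 = 183*723 - 1*189225 = 132309 - 189225 = -56916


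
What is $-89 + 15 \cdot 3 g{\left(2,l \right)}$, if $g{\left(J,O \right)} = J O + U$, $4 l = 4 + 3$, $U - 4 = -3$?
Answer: $\frac{227}{2} \approx 113.5$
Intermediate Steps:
$U = 1$ ($U = 4 - 3 = 1$)
$l = \frac{7}{4}$ ($l = \frac{4 + 3}{4} = \frac{1}{4} \cdot 7 = \frac{7}{4} \approx 1.75$)
$g{\left(J,O \right)} = 1 + J O$ ($g{\left(J,O \right)} = J O + 1 = 1 + J O$)
$-89 + 15 \cdot 3 g{\left(2,l \right)} = -89 + 15 \cdot 3 \left(1 + 2 \cdot \frac{7}{4}\right) = -89 + 45 \left(1 + \frac{7}{2}\right) = -89 + 45 \cdot \frac{9}{2} = -89 + \frac{405}{2} = \frac{227}{2}$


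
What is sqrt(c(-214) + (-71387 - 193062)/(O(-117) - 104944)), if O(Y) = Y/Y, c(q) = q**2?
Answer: sqrt(504380622742611)/104943 ≈ 214.01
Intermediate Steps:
O(Y) = 1
sqrt(c(-214) + (-71387 - 193062)/(O(-117) - 104944)) = sqrt((-214)**2 + (-71387 - 193062)/(1 - 104944)) = sqrt(45796 - 264449/(-104943)) = sqrt(45796 - 264449*(-1/104943)) = sqrt(45796 + 264449/104943) = sqrt(4806234077/104943) = sqrt(504380622742611)/104943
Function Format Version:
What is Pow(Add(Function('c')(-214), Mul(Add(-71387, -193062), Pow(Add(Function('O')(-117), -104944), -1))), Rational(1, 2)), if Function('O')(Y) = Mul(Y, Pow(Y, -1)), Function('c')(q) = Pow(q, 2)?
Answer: Mul(Rational(1, 104943), Pow(504380622742611, Rational(1, 2))) ≈ 214.01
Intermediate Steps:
Function('O')(Y) = 1
Pow(Add(Function('c')(-214), Mul(Add(-71387, -193062), Pow(Add(Function('O')(-117), -104944), -1))), Rational(1, 2)) = Pow(Add(Pow(-214, 2), Mul(Add(-71387, -193062), Pow(Add(1, -104944), -1))), Rational(1, 2)) = Pow(Add(45796, Mul(-264449, Pow(-104943, -1))), Rational(1, 2)) = Pow(Add(45796, Mul(-264449, Rational(-1, 104943))), Rational(1, 2)) = Pow(Add(45796, Rational(264449, 104943)), Rational(1, 2)) = Pow(Rational(4806234077, 104943), Rational(1, 2)) = Mul(Rational(1, 104943), Pow(504380622742611, Rational(1, 2)))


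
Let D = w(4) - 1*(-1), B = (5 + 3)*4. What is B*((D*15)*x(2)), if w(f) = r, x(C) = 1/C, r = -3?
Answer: -480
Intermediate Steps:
B = 32 (B = 8*4 = 32)
x(C) = 1/C
w(f) = -3
D = -2 (D = -3 - 1*(-1) = -3 + 1 = -2)
B*((D*15)*x(2)) = 32*(-2*15/2) = 32*(-30*½) = 32*(-15) = -480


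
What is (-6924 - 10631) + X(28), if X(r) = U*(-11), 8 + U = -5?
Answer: -17412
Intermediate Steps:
U = -13 (U = -8 - 5 = -13)
X(r) = 143 (X(r) = -13*(-11) = 143)
(-6924 - 10631) + X(28) = (-6924 - 10631) + 143 = -17555 + 143 = -17412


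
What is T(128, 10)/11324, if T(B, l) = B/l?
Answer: 16/14155 ≈ 0.0011303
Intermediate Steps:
T(128, 10)/11324 = (128/10)/11324 = (128*(⅒))*(1/11324) = (64/5)*(1/11324) = 16/14155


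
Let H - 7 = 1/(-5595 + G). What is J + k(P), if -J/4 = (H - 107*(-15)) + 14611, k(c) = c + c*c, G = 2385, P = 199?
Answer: -40272658/1605 ≈ -25092.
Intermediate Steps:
H = 22469/3210 (H = 7 + 1/(-5595 + 2385) = 7 + 1/(-3210) = 7 - 1/3210 = 22469/3210 ≈ 6.9997)
k(c) = c + c²
J = -104151658/1605 (J = -4*((22469/3210 - 107*(-15)) + 14611) = -4*((22469/3210 + 1605) + 14611) = -4*(5174519/3210 + 14611) = -4*52075829/3210 = -104151658/1605 ≈ -64892.)
J + k(P) = -104151658/1605 + 199*(1 + 199) = -104151658/1605 + 199*200 = -104151658/1605 + 39800 = -40272658/1605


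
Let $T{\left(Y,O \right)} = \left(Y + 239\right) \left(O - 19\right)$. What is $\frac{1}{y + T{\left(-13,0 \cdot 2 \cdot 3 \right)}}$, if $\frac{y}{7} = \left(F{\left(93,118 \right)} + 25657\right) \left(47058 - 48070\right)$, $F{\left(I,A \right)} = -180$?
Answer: $- \frac{1}{180483362} \approx -5.5407 \cdot 10^{-9}$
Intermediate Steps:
$T{\left(Y,O \right)} = \left(-19 + O\right) \left(239 + Y\right)$ ($T{\left(Y,O \right)} = \left(239 + Y\right) \left(-19 + O\right) = \left(-19 + O\right) \left(239 + Y\right)$)
$y = -180479068$ ($y = 7 \left(-180 + 25657\right) \left(47058 - 48070\right) = 7 \cdot 25477 \left(-1012\right) = 7 \left(-25782724\right) = -180479068$)
$\frac{1}{y + T{\left(-13,0 \cdot 2 \cdot 3 \right)}} = \frac{1}{-180479068 + \left(-4541 - -247 + 239 \cdot 0 \cdot 2 \cdot 3 + 0 \cdot 2 \cdot 3 \left(-13\right)\right)} = \frac{1}{-180479068 + \left(-4541 + 247 + 239 \cdot 0 \cdot 3 + 0 \cdot 3 \left(-13\right)\right)} = \frac{1}{-180479068 + \left(-4541 + 247 + 239 \cdot 0 + 0 \left(-13\right)\right)} = \frac{1}{-180479068 + \left(-4541 + 247 + 0 + 0\right)} = \frac{1}{-180479068 - 4294} = \frac{1}{-180483362} = - \frac{1}{180483362}$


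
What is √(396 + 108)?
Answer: 6*√14 ≈ 22.450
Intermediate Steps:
√(396 + 108) = √504 = 6*√14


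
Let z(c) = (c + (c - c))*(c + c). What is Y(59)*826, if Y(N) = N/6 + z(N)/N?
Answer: 316771/3 ≈ 1.0559e+5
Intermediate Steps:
z(c) = 2*c² (z(c) = (c + 0)*(2*c) = c*(2*c) = 2*c²)
Y(N) = 13*N/6 (Y(N) = N/6 + (2*N²)/N = N*(⅙) + 2*N = N/6 + 2*N = 13*N/6)
Y(59)*826 = ((13/6)*59)*826 = (767/6)*826 = 316771/3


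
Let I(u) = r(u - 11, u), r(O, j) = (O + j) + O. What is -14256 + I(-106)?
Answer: -14596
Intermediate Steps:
r(O, j) = j + 2*O
I(u) = -22 + 3*u (I(u) = u + 2*(u - 11) = u + 2*(-11 + u) = u + (-22 + 2*u) = -22 + 3*u)
-14256 + I(-106) = -14256 + (-22 + 3*(-106)) = -14256 + (-22 - 318) = -14256 - 340 = -14596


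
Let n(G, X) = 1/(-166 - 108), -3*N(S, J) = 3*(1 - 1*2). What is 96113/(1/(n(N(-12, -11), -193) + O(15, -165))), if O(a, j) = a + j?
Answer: -3950340413/274 ≈ -1.4417e+7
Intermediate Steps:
N(S, J) = 1 (N(S, J) = -(1 - 1*2) = -(1 - 2) = -(-1) = -⅓*(-3) = 1)
n(G, X) = -1/274 (n(G, X) = 1/(-274) = -1/274)
96113/(1/(n(N(-12, -11), -193) + O(15, -165))) = 96113/(1/(-1/274 + (15 - 165))) = 96113/(1/(-1/274 - 150)) = 96113/(1/(-41101/274)) = 96113/(-274/41101) = 96113*(-41101/274) = -3950340413/274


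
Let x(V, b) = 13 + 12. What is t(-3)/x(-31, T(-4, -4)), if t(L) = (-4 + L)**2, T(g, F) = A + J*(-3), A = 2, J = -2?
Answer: 49/25 ≈ 1.9600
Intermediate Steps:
T(g, F) = 8 (T(g, F) = 2 - 2*(-3) = 2 + 6 = 8)
x(V, b) = 25
t(-3)/x(-31, T(-4, -4)) = (-4 - 3)**2/25 = (-7)**2*(1/25) = 49*(1/25) = 49/25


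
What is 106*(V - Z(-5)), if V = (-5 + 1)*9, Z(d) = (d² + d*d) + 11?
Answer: -10282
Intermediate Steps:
Z(d) = 11 + 2*d² (Z(d) = (d² + d²) + 11 = 2*d² + 11 = 11 + 2*d²)
V = -36 (V = -4*9 = -36)
106*(V - Z(-5)) = 106*(-36 - (11 + 2*(-5)²)) = 106*(-36 - (11 + 2*25)) = 106*(-36 - (11 + 50)) = 106*(-36 - 1*61) = 106*(-36 - 61) = 106*(-97) = -10282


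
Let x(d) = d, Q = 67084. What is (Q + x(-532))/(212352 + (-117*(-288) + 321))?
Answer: 22184/82123 ≈ 0.27013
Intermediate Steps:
(Q + x(-532))/(212352 + (-117*(-288) + 321)) = (67084 - 532)/(212352 + (-117*(-288) + 321)) = 66552/(212352 + (33696 + 321)) = 66552/(212352 + 34017) = 66552/246369 = 66552*(1/246369) = 22184/82123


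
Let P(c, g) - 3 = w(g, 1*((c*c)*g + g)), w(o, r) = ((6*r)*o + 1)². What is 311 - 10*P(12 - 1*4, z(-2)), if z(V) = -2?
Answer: -24366929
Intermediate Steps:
w(o, r) = (1 + 6*o*r)² (w(o, r) = (6*o*r + 1)² = (1 + 6*o*r)²)
P(c, g) = 3 + (1 + 6*g*(g + g*c²))² (P(c, g) = 3 + (1 + 6*g*(1*((c*c)*g + g)))² = 3 + (1 + 6*g*(1*(c²*g + g)))² = 3 + (1 + 6*g*(1*(g*c² + g)))² = 3 + (1 + 6*g*(1*(g + g*c²)))² = 3 + (1 + 6*g*(g + g*c²))²)
311 - 10*P(12 - 1*4, z(-2)) = 311 - 10*(3 + (1 + 6*(-2)²*(1 + (12 - 1*4)²))²) = 311 - 10*(3 + (1 + 6*4*(1 + (12 - 4)²))²) = 311 - 10*(3 + (1 + 6*4*(1 + 8²))²) = 311 - 10*(3 + (1 + 6*4*(1 + 64))²) = 311 - 10*(3 + (1 + 6*4*65)²) = 311 - 10*(3 + (1 + 1560)²) = 311 - 10*(3 + 1561²) = 311 - 10*(3 + 2436721) = 311 - 10*2436724 = 311 - 24367240 = -24366929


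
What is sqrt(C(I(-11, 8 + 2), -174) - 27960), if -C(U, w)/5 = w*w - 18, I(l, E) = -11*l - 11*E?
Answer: 5*I*sqrt(7170) ≈ 423.38*I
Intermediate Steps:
I(l, E) = -11*E - 11*l
C(U, w) = 90 - 5*w**2 (C(U, w) = -5*(w*w - 18) = -5*(w**2 - 18) = -5*(-18 + w**2) = 90 - 5*w**2)
sqrt(C(I(-11, 8 + 2), -174) - 27960) = sqrt((90 - 5*(-174)**2) - 27960) = sqrt((90 - 5*30276) - 27960) = sqrt((90 - 151380) - 27960) = sqrt(-151290 - 27960) = sqrt(-179250) = 5*I*sqrt(7170)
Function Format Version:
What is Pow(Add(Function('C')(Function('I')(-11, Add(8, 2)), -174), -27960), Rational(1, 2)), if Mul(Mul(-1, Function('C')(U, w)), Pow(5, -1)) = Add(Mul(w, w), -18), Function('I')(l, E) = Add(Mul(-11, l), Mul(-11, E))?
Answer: Mul(5, I, Pow(7170, Rational(1, 2))) ≈ Mul(423.38, I)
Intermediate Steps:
Function('I')(l, E) = Add(Mul(-11, E), Mul(-11, l))
Function('C')(U, w) = Add(90, Mul(-5, Pow(w, 2))) (Function('C')(U, w) = Mul(-5, Add(Mul(w, w), -18)) = Mul(-5, Add(Pow(w, 2), -18)) = Mul(-5, Add(-18, Pow(w, 2))) = Add(90, Mul(-5, Pow(w, 2))))
Pow(Add(Function('C')(Function('I')(-11, Add(8, 2)), -174), -27960), Rational(1, 2)) = Pow(Add(Add(90, Mul(-5, Pow(-174, 2))), -27960), Rational(1, 2)) = Pow(Add(Add(90, Mul(-5, 30276)), -27960), Rational(1, 2)) = Pow(Add(Add(90, -151380), -27960), Rational(1, 2)) = Pow(Add(-151290, -27960), Rational(1, 2)) = Pow(-179250, Rational(1, 2)) = Mul(5, I, Pow(7170, Rational(1, 2)))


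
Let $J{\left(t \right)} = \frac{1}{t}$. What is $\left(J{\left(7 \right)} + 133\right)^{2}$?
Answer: $\frac{868624}{49} \approx 17727.0$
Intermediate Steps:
$\left(J{\left(7 \right)} + 133\right)^{2} = \left(\frac{1}{7} + 133\right)^{2} = \left(\frac{932}{7}\right)^{2} = \frac{868624}{49}$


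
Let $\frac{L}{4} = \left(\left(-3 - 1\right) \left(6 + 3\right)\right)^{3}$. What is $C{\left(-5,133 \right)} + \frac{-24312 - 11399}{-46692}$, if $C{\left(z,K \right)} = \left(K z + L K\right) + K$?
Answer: $- \frac{1158966562897}{46692} \approx -2.4822 \cdot 10^{7}$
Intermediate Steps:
$L = -186624$ ($L = 4 \left(\left(-3 - 1\right) \left(6 + 3\right)\right)^{3} = 4 \left(\left(-4\right) 9\right)^{3} = 4 \left(-36\right)^{3} = 4 \left(-46656\right) = -186624$)
$C{\left(z,K \right)} = - 186623 K + K z$ ($C{\left(z,K \right)} = \left(K z - 186624 K\right) + K = \left(- 186624 K + K z\right) + K = - 186623 K + K z$)
$C{\left(-5,133 \right)} + \frac{-24312 - 11399}{-46692} = 133 \left(-186623 - 5\right) + \frac{-24312 - 11399}{-46692} = 133 \left(-186628\right) - - \frac{35711}{46692} = -24821524 + \frac{35711}{46692} = - \frac{1158966562897}{46692}$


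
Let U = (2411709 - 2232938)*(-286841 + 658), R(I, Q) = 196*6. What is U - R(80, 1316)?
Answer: -51161222269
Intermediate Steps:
R(I, Q) = 1176
U = -51161221093 (U = 178771*(-286183) = -51161221093)
U - R(80, 1316) = -51161221093 - 1*1176 = -51161221093 - 1176 = -51161222269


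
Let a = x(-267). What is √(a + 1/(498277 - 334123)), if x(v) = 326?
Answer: √8784570807570/164154 ≈ 18.055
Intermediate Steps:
a = 326
√(a + 1/(498277 - 334123)) = √(326 + 1/(498277 - 334123)) = √(326 + 1/164154) = √(53514205/164154) = √8784570807570/164154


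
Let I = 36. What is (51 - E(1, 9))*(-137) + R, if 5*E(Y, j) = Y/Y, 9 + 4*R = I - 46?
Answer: -139287/20 ≈ -6964.4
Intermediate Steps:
R = -19/4 (R = -9/4 + (36 - 46)/4 = -9/4 + (¼)*(-10) = -9/4 - 5/2 = -19/4 ≈ -4.7500)
E(Y, j) = ⅕ (E(Y, j) = (Y/Y)/5 = (⅕)*1 = ⅕)
(51 - E(1, 9))*(-137) + R = (51 - 1*⅕)*(-137) - 19/4 = (51 - ⅕)*(-137) - 19/4 = (254/5)*(-137) - 19/4 = -34798/5 - 19/4 = -139287/20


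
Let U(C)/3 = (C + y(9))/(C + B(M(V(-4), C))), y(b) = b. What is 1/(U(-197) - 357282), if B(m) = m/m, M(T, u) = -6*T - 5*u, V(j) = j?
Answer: -49/17506677 ≈ -2.7989e-6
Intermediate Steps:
B(m) = 1
U(C) = 3*(9 + C)/(1 + C) (U(C) = 3*((C + 9)/(C + 1)) = 3*((9 + C)/(1 + C)) = 3*(9 + C)/(1 + C))
1/(U(-197) - 357282) = 1/(3*(9 - 197)/(1 - 197) - 357282) = 1/(3*(-188)/(-196) - 357282) = 1/(3*(-1/196)*(-188) - 357282) = 1/(141/49 - 357282) = 1/(-17506677/49) = -49/17506677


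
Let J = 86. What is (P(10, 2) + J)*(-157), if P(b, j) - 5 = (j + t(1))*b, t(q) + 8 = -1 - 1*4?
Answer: 2983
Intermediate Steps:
t(q) = -13 (t(q) = -8 + (-1 - 1*4) = -8 + (-1 - 4) = -8 - 5 = -13)
P(b, j) = 5 + b*(-13 + j) (P(b, j) = 5 + (j - 13)*b = 5 + (-13 + j)*b = 5 + b*(-13 + j))
(P(10, 2) + J)*(-157) = ((5 - 13*10 + 10*2) + 86)*(-157) = ((5 - 130 + 20) + 86)*(-157) = (-105 + 86)*(-157) = -19*(-157) = 2983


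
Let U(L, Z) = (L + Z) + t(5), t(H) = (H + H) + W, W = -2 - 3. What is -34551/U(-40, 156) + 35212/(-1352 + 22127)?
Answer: -64866943/228525 ≈ -283.85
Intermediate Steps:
W = -5
t(H) = -5 + 2*H (t(H) = (H + H) - 5 = 2*H - 5 = -5 + 2*H)
U(L, Z) = 5 + L + Z (U(L, Z) = (L + Z) + (-5 + 2*5) = (L + Z) + (-5 + 10) = (L + Z) + 5 = 5 + L + Z)
-34551/U(-40, 156) + 35212/(-1352 + 22127) = -34551/(5 - 40 + 156) + 35212/(-1352 + 22127) = -34551/121 + 35212/20775 = -34551*1/121 + 35212*(1/20775) = -3141/11 + 35212/20775 = -64866943/228525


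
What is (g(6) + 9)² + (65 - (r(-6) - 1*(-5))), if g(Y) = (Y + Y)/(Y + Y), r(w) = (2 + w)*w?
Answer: 136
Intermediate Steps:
r(w) = w*(2 + w)
g(Y) = 1 (g(Y) = (2*Y)/((2*Y)) = (2*Y)*(1/(2*Y)) = 1)
(g(6) + 9)² + (65 - (r(-6) - 1*(-5))) = (1 + 9)² + (65 - (-6*(2 - 6) - 1*(-5))) = 10² + (65 - (-6*(-4) + 5)) = 100 + (65 - (24 + 5)) = 100 + (65 - 1*29) = 100 + (65 - 29) = 100 + 36 = 136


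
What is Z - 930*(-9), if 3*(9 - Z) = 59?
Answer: 25078/3 ≈ 8359.3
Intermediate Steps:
Z = -32/3 (Z = 9 - ⅓*59 = 9 - 59/3 = -32/3 ≈ -10.667)
Z - 930*(-9) = -32/3 - 930*(-9) = -32/3 - 155*(-54) = -32/3 + 8370 = 25078/3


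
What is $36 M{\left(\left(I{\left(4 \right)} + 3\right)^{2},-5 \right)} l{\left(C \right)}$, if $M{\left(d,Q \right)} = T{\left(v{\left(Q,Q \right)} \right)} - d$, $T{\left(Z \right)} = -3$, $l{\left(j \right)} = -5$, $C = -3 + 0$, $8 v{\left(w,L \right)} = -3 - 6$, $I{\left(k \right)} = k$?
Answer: $9360$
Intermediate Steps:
$v{\left(w,L \right)} = - \frac{9}{8}$ ($v{\left(w,L \right)} = \frac{-3 - 6}{8} = \frac{1}{8} \left(-9\right) = - \frac{9}{8}$)
$C = -3$
$M{\left(d,Q \right)} = -3 - d$
$36 M{\left(\left(I{\left(4 \right)} + 3\right)^{2},-5 \right)} l{\left(C \right)} = 36 \left(-3 - \left(4 + 3\right)^{2}\right) \left(-5\right) = 36 \left(-3 - 7^{2}\right) \left(-5\right) = 36 \left(-3 - 49\right) \left(-5\right) = 36 \left(-52\right) \left(-5\right) = \left(-1872\right) \left(-5\right) = 9360$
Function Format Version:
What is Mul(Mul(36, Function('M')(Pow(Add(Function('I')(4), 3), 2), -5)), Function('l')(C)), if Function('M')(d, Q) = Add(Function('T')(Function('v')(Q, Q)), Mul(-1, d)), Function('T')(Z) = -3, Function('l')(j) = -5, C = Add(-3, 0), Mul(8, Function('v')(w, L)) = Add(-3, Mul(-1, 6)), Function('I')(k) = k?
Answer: 9360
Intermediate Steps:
Function('v')(w, L) = Rational(-9, 8) (Function('v')(w, L) = Mul(Rational(1, 8), Add(-3, Mul(-1, 6))) = Mul(Rational(1, 8), Add(-3, -6)) = Mul(Rational(1, 8), -9) = Rational(-9, 8))
C = -3
Function('M')(d, Q) = Add(-3, Mul(-1, d))
Mul(Mul(36, Function('M')(Pow(Add(Function('I')(4), 3), 2), -5)), Function('l')(C)) = Mul(Mul(36, Add(-3, Mul(-1, Pow(Add(4, 3), 2)))), -5) = Mul(Mul(36, Add(-3, Mul(-1, Pow(7, 2)))), -5) = Mul(Mul(36, Add(-3, Mul(-1, 49))), -5) = Mul(Mul(36, Add(-3, -49)), -5) = Mul(Mul(36, -52), -5) = Mul(-1872, -5) = 9360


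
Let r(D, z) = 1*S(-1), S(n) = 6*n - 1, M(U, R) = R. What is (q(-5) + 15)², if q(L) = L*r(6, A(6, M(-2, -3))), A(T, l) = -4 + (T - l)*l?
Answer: 2500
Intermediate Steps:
S(n) = -1 + 6*n
A(T, l) = -4 + l*(T - l)
r(D, z) = -7 (r(D, z) = 1*(-1 + 6*(-1)) = 1*(-1 - 6) = 1*(-7) = -7)
q(L) = -7*L (q(L) = L*(-7) = -7*L)
(q(-5) + 15)² = (-7*(-5) + 15)² = (35 + 15)² = 50² = 2500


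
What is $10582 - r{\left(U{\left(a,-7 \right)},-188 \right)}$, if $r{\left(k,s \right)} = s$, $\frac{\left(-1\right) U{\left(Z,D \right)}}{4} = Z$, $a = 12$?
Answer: $10770$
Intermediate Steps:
$U{\left(Z,D \right)} = - 4 Z$
$10582 - r{\left(U{\left(a,-7 \right)},-188 \right)} = 10582 - -188 = 10582 + 188 = 10770$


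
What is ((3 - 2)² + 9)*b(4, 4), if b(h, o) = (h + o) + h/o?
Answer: 90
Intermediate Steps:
b(h, o) = h + o + h/o
((3 - 2)² + 9)*b(4, 4) = ((3 - 2)² + 9)*(4 + 4 + 4/4) = (1² + 9)*(4 + 4 + 4*(¼)) = (1 + 9)*(4 + 4 + 1) = 10*9 = 90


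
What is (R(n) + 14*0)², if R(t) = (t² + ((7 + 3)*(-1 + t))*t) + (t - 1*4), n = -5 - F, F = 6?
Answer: 2033476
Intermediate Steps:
n = -11 (n = -5 - 1*6 = -5 - 6 = -11)
R(t) = -4 + t + t² + t*(-10 + 10*t) (R(t) = (t² + (10*(-1 + t))*t) + (t - 4) = (t² + (-10 + 10*t)*t) + (-4 + t) = (t² + t*(-10 + 10*t)) + (-4 + t) = -4 + t + t² + t*(-10 + 10*t))
(R(n) + 14*0)² = ((-4 - 9*(-11) + 11*(-11)²) + 14*0)² = ((-4 + 99 + 11*121) + 0)² = ((-4 + 99 + 1331) + 0)² = (1426 + 0)² = 1426² = 2033476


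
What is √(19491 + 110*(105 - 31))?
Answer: √27631 ≈ 166.23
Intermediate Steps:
√(19491 + 110*(105 - 31)) = √(19491 + 110*74) = √(19491 + 8140) = √27631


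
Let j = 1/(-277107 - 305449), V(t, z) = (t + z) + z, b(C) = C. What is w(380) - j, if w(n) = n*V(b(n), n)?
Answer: 252363259201/582556 ≈ 4.3320e+5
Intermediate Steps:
V(t, z) = t + 2*z
j = -1/582556 (j = 1/(-582556) = -1/582556 ≈ -1.7166e-6)
w(n) = 3*n² (w(n) = n*(n + 2*n) = n*(3*n) = 3*n²)
w(380) - j = 3*380² - 1*(-1/582556) = 3*144400 + 1/582556 = 433200 + 1/582556 = 252363259201/582556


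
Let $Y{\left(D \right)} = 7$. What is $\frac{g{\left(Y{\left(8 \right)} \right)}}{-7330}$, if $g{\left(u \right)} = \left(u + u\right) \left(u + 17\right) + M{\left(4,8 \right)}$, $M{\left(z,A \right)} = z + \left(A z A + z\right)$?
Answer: $- \frac{60}{733} \approx -0.081855$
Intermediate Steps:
$M{\left(z,A \right)} = 2 z + z A^{2}$ ($M{\left(z,A \right)} = z + \left(z A^{2} + z\right) = z + \left(z + z A^{2}\right) = 2 z + z A^{2}$)
$g{\left(u \right)} = 264 + 2 u \left(17 + u\right)$ ($g{\left(u \right)} = \left(u + u\right) \left(u + 17\right) + 4 \left(2 + 8^{2}\right) = 2 u \left(17 + u\right) + 4 \left(2 + 64\right) = 2 u \left(17 + u\right) + 4 \cdot 66 = 2 u \left(17 + u\right) + 264 = 264 + 2 u \left(17 + u\right)$)
$\frac{g{\left(Y{\left(8 \right)} \right)}}{-7330} = \frac{264 + 2 \cdot 7^{2} + 34 \cdot 7}{-7330} = \left(264 + 2 \cdot 49 + 238\right) \left(- \frac{1}{7330}\right) = \left(264 + 98 + 238\right) \left(- \frac{1}{7330}\right) = 600 \left(- \frac{1}{7330}\right) = - \frac{60}{733}$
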